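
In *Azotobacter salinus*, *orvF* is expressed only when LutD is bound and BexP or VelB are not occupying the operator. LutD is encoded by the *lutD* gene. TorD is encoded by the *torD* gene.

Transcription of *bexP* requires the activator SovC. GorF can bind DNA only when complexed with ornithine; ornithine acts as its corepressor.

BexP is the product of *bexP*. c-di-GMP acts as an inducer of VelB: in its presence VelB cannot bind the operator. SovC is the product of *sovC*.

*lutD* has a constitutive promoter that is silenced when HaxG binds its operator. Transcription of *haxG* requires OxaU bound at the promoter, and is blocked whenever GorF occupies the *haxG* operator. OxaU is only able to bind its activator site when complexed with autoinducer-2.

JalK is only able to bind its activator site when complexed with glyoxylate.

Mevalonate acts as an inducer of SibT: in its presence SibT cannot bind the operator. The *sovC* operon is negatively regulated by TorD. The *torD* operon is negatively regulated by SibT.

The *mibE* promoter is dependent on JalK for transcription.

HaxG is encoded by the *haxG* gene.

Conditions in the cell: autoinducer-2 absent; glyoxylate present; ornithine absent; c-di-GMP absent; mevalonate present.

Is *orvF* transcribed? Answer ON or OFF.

Autoinducer-2 is absent, so OxaU is inactive.
Ornithine is absent, so GorF is inactive.
Required activator OxaU is absent, so *haxG* is not transcribed.
So HaxG is not produced.
With no repressor bound, *lutD* is transcribed.
So LutD is produced and active.
Mevalonate is present, so SibT is inactive.
With no repressor bound, *torD* is transcribed.
So TorD is produced and active.
With repressor TorD bound, *sovC* is not transcribed.
So SovC is not produced.
Required activator SovC is absent, so *bexP* is not transcribed.
So BexP is not produced.
c-di-GMP is absent, so VelB is active.
With repressor VelB bound, *orvF* is not transcribed.

OFF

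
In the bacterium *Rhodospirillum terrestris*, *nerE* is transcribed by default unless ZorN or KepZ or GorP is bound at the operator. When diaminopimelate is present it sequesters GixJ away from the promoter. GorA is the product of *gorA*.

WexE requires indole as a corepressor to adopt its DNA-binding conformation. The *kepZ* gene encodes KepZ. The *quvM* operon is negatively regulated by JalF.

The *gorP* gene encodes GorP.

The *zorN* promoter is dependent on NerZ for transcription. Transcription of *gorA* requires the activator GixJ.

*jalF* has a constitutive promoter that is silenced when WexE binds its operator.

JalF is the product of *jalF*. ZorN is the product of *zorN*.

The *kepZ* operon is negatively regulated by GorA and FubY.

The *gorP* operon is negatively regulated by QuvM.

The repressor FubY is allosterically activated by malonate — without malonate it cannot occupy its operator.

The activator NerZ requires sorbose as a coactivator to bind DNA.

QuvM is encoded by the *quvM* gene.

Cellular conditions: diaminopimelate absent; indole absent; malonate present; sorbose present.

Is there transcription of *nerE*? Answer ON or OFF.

Sorbose is present, so NerZ is active.
No repressor is bound and NerZ is active, so *zorN* is transcribed.
So ZorN is produced and active.
Diaminopimelate is absent, so GixJ is active.
No repressor is bound and GixJ is active, so *gorA* is transcribed.
So GorA is produced and active.
Malonate is present, so FubY is active.
With repressor GorA bound, *kepZ* is not transcribed.
So KepZ is not produced.
Indole is absent, so WexE is inactive.
With no repressor bound, *jalF* is transcribed.
So JalF is produced and active.
With repressor JalF bound, *quvM* is not transcribed.
So QuvM is not produced.
With no repressor bound, *gorP* is transcribed.
So GorP is produced and active.
With repressor ZorN bound, *nerE* is not transcribed.

OFF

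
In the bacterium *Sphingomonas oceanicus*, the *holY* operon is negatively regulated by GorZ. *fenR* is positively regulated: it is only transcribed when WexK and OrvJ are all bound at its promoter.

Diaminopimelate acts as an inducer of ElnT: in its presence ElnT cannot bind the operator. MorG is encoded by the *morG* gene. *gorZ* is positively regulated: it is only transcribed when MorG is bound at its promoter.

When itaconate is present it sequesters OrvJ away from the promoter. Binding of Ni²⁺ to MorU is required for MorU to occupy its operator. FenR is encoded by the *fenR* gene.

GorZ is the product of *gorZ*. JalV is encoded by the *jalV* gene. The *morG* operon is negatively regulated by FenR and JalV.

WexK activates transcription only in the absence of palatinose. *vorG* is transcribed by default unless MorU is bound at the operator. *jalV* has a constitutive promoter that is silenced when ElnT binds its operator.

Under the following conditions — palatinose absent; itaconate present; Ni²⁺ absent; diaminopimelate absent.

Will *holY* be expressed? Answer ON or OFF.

Palatinose is absent, so WexK is active.
Itaconate is present, so OrvJ is inactive.
Required activator OrvJ is absent, so *fenR* is not transcribed.
So FenR is not produced.
Diaminopimelate is absent, so ElnT is active.
With repressor ElnT bound, *jalV* is not transcribed.
So JalV is not produced.
With no repressor bound, *morG* is transcribed.
So MorG is produced and active.
No repressor is bound and MorG is active, so *gorZ* is transcribed.
So GorZ is produced and active.
With repressor GorZ bound, *holY* is not transcribed.

OFF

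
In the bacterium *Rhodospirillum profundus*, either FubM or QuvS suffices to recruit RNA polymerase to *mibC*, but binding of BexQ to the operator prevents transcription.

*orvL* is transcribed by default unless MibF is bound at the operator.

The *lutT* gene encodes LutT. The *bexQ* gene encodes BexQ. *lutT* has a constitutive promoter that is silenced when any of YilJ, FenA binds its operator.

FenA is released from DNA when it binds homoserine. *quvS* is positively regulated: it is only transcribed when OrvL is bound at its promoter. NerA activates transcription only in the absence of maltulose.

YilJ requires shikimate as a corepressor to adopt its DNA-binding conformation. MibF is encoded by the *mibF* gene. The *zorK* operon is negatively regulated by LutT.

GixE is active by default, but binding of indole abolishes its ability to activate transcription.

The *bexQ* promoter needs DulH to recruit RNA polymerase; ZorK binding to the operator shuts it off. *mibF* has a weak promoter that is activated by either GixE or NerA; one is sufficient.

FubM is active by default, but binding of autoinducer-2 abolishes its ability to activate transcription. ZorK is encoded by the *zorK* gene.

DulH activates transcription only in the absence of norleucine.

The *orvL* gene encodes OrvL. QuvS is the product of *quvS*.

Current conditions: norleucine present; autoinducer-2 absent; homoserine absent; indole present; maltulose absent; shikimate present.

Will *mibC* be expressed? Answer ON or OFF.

ON

Norleucine is present, so DulH is inactive.
Shikimate is present, so YilJ is active.
Homoserine is absent, so FenA is active.
With repressor YilJ bound, *lutT* is not transcribed.
So LutT is not produced.
With no repressor bound, *zorK* is transcribed.
So ZorK is produced and active.
With repressor ZorK bound, *bexQ* is not transcribed.
So BexQ is not produced.
Autoinducer-2 is absent, so FubM is active.
Indole is present, so GixE is inactive.
Maltulose is absent, so NerA is active.
Activator NerA is present, so *mibF* is transcribed.
So MibF is produced and active.
With repressor MibF bound, *orvL* is not transcribed.
So OrvL is not produced.
Required activator OrvL is absent, so *quvS* is not transcribed.
So QuvS is not produced.
Activator FubM is present, so *mibC* is transcribed.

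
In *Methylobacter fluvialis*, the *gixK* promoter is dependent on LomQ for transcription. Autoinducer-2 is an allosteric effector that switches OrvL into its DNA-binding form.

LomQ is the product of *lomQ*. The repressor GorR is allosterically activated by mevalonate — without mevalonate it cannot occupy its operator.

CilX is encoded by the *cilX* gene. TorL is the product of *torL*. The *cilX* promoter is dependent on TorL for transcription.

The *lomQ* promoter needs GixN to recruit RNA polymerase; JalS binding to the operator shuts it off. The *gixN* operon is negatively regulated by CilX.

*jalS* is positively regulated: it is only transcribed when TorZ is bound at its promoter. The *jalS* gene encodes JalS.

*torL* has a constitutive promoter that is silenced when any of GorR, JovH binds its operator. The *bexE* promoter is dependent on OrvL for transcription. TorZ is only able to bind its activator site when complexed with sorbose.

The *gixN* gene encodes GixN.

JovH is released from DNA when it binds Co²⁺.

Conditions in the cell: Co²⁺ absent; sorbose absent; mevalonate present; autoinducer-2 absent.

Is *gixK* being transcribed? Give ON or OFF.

Mevalonate is present, so GorR is active.
Co²⁺ is absent, so JovH is active.
With repressor GorR bound, *torL* is not transcribed.
So TorL is not produced.
Required activator TorL is absent, so *cilX* is not transcribed.
So CilX is not produced.
With no repressor bound, *gixN* is transcribed.
So GixN is produced and active.
Sorbose is absent, so TorZ is inactive.
Required activator TorZ is absent, so *jalS* is not transcribed.
So JalS is not produced.
No repressor is bound and GixN is active, so *lomQ* is transcribed.
So LomQ is produced and active.
No repressor is bound and LomQ is active, so *gixK* is transcribed.

ON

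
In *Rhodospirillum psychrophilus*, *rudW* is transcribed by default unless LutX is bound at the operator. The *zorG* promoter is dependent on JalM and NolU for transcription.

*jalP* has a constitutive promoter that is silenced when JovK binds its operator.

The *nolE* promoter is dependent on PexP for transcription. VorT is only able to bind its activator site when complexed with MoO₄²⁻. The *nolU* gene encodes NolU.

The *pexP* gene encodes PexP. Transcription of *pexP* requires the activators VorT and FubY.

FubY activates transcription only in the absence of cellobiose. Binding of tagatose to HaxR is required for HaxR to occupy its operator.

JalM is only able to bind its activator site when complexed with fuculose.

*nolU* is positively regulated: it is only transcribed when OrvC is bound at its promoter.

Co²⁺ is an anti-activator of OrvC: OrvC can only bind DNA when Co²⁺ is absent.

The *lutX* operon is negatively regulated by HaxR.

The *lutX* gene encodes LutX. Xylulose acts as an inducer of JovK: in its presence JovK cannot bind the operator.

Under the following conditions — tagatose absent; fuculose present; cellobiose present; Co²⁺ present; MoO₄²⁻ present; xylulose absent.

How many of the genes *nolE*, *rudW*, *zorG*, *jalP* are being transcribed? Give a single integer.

MoO₄²⁻ is present, so VorT is active.
Cellobiose is present, so FubY is inactive.
Required activator FubY is absent, so *pexP* is not transcribed.
So PexP is not produced.
Required activator PexP is absent, so *nolE* is not transcribed.
→ *nolE* is OFF.
Tagatose is absent, so HaxR is inactive.
With no repressor bound, *lutX* is transcribed.
So LutX is produced and active.
With repressor LutX bound, *rudW* is not transcribed.
→ *rudW* is OFF.
Fuculose is present, so JalM is active.
Co²⁺ is present, so OrvC is inactive.
Required activator OrvC is absent, so *nolU* is not transcribed.
So NolU is not produced.
Required activator NolU is absent, so *zorG* is not transcribed.
→ *zorG* is OFF.
Xylulose is absent, so JovK is active.
With repressor JovK bound, *jalP* is not transcribed.
→ *jalP* is OFF.
0 of the 4 genes are transcribed.

0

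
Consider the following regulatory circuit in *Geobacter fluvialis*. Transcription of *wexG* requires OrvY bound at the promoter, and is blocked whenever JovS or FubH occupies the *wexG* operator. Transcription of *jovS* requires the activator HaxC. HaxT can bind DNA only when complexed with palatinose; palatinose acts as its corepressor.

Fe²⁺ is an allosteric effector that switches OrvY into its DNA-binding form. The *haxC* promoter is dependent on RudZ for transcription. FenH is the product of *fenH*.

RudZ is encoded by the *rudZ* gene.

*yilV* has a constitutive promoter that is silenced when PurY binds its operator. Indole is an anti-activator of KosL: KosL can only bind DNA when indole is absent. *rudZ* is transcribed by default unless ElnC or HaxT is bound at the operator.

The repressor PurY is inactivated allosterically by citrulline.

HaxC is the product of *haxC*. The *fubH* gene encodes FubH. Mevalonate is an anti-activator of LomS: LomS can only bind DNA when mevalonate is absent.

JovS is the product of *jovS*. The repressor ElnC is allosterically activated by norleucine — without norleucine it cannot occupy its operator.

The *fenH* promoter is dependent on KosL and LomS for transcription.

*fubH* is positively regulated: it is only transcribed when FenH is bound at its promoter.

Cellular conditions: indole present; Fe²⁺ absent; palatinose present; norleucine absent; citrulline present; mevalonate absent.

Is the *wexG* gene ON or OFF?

OFF

Norleucine is absent, so ElnC is inactive.
Palatinose is present, so HaxT is active.
With repressor HaxT bound, *rudZ* is not transcribed.
So RudZ is not produced.
Required activator RudZ is absent, so *haxC* is not transcribed.
So HaxC is not produced.
Required activator HaxC is absent, so *jovS* is not transcribed.
So JovS is not produced.
Indole is present, so KosL is inactive.
Mevalonate is absent, so LomS is active.
Required activator KosL is absent, so *fenH* is not transcribed.
So FenH is not produced.
Required activator FenH is absent, so *fubH* is not transcribed.
So FubH is not produced.
Fe²⁺ is absent, so OrvY is inactive.
Required activator OrvY is absent, so *wexG* is not transcribed.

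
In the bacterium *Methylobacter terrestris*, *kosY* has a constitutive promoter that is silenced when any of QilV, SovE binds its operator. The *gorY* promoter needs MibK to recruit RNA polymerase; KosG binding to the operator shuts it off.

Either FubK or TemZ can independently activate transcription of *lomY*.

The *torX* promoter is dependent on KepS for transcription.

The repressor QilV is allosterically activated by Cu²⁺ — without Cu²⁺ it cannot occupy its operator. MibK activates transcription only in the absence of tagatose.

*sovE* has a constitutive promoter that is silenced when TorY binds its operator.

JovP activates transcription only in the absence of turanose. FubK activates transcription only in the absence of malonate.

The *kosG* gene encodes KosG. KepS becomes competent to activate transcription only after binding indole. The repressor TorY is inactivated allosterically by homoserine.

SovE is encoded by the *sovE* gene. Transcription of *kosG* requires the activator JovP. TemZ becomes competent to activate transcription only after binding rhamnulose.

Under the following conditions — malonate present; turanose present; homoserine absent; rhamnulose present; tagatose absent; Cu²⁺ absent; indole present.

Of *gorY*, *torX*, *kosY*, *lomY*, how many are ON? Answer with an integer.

Tagatose is absent, so MibK is active.
Turanose is present, so JovP is inactive.
Required activator JovP is absent, so *kosG* is not transcribed.
So KosG is not produced.
No repressor is bound and MibK is active, so *gorY* is transcribed.
→ *gorY* is ON.
Indole is present, so KepS is active.
No repressor is bound and KepS is active, so *torX* is transcribed.
→ *torX* is ON.
Cu²⁺ is absent, so QilV is inactive.
Homoserine is absent, so TorY is active.
With repressor TorY bound, *sovE* is not transcribed.
So SovE is not produced.
With no repressor bound, *kosY* is transcribed.
→ *kosY* is ON.
Malonate is present, so FubK is inactive.
Rhamnulose is present, so TemZ is active.
Activator TemZ is present, so *lomY* is transcribed.
→ *lomY* is ON.
4 of the 4 genes are transcribed.

4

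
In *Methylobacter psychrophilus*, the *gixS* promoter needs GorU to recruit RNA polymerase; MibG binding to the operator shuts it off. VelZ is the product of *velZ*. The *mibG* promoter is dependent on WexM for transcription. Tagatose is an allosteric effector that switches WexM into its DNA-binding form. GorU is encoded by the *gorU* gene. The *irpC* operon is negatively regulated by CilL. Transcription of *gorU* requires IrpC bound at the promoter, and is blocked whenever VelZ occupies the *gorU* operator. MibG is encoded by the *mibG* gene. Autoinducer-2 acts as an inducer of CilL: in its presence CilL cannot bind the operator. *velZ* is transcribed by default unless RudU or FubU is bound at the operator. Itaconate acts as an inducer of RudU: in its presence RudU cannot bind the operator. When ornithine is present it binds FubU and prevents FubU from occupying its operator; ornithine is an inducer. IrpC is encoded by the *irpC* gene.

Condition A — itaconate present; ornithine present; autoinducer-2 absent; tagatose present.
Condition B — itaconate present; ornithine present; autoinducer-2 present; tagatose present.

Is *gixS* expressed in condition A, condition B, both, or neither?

Condition A:
Itaconate is present, so RudU is inactive.
Ornithine is present, so FubU is inactive.
With no repressor bound, *velZ* is transcribed.
So VelZ is produced and active.
Autoinducer-2 is absent, so CilL is active.
With repressor CilL bound, *irpC* is not transcribed.
So IrpC is not produced.
With repressor VelZ bound, *gorU* is not transcribed.
So GorU is not produced.
Tagatose is present, so WexM is active.
No repressor is bound and WexM is active, so *mibG* is transcribed.
So MibG is produced and active.
With repressor MibG bound, *gixS* is not transcribed.
→ *gixS* is OFF in A.
Condition B:
Itaconate is present, so RudU is inactive.
Ornithine is present, so FubU is inactive.
With no repressor bound, *velZ* is transcribed.
So VelZ is produced and active.
Autoinducer-2 is present, so CilL is inactive.
With no repressor bound, *irpC* is transcribed.
So IrpC is produced and active.
With repressor VelZ bound, *gorU* is not transcribed.
So GorU is not produced.
Tagatose is present, so WexM is active.
No repressor is bound and WexM is active, so *mibG* is transcribed.
So MibG is produced and active.
With repressor MibG bound, *gixS* is not transcribed.
→ *gixS* is OFF in B.

neither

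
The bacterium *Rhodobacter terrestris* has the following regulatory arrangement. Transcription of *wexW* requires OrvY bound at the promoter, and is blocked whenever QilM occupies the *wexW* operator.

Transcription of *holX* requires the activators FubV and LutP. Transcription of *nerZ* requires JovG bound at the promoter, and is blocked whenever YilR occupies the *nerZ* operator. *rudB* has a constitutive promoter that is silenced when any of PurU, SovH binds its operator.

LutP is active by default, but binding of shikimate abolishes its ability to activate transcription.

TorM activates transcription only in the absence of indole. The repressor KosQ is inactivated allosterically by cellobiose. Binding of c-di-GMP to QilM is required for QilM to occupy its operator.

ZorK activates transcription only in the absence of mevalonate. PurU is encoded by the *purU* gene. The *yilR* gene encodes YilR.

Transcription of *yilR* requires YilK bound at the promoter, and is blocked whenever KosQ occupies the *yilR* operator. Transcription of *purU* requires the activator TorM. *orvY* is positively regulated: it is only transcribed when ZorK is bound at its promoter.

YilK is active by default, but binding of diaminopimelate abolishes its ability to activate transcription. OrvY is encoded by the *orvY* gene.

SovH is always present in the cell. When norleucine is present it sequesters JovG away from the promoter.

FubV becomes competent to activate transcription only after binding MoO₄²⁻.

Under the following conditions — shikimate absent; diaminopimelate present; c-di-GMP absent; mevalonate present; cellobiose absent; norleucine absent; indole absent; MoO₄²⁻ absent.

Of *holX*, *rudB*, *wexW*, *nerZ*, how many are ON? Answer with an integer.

1

MoO₄²⁻ is absent, so FubV is inactive.
Shikimate is absent, so LutP is active.
Required activator FubV is absent, so *holX* is not transcribed.
→ *holX* is OFF.
Indole is absent, so TorM is active.
No repressor is bound and TorM is active, so *purU* is transcribed.
So PurU is produced and active.
SovH is produced constitutively and is active.
With repressor PurU bound, *rudB* is not transcribed.
→ *rudB* is OFF.
Mevalonate is present, so ZorK is inactive.
Required activator ZorK is absent, so *orvY* is not transcribed.
So OrvY is not produced.
c-di-GMP is absent, so QilM is inactive.
Required activator OrvY is absent, so *wexW* is not transcribed.
→ *wexW* is OFF.
Diaminopimelate is present, so YilK is inactive.
Cellobiose is absent, so KosQ is active.
With repressor KosQ bound, *yilR* is not transcribed.
So YilR is not produced.
Norleucine is absent, so JovG is active.
No repressor is bound and JovG is active, so *nerZ* is transcribed.
→ *nerZ* is ON.
1 of the 4 genes is transcribed.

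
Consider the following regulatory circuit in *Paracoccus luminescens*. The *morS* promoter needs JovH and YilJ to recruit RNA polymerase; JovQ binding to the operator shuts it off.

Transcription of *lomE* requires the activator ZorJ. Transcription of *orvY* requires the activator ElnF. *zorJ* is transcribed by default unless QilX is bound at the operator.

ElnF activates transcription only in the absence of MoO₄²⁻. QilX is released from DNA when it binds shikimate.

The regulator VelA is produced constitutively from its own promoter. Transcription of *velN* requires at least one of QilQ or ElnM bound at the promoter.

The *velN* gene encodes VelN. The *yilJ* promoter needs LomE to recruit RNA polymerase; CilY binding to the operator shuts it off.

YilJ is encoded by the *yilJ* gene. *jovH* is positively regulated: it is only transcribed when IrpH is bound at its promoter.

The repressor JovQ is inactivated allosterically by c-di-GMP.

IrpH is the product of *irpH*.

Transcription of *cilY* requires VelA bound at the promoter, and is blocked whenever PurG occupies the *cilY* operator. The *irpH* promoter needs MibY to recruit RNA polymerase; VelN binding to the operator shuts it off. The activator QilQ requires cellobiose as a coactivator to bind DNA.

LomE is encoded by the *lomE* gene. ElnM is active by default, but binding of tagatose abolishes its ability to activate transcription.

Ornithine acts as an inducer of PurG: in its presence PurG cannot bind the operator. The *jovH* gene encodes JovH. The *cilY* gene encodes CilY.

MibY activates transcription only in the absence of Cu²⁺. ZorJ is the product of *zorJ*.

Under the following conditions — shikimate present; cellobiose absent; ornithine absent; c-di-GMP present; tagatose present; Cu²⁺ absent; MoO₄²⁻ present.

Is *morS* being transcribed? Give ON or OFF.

Cu²⁺ is absent, so MibY is active.
Cellobiose is absent, so QilQ is inactive.
Tagatose is present, so ElnM is inactive.
No activator is available at the *velN* promoter, so *velN* is not transcribed.
So VelN is not produced.
No repressor is bound and MibY is active, so *irpH* is transcribed.
So IrpH is produced and active.
No repressor is bound and IrpH is active, so *jovH* is transcribed.
So JovH is produced and active.
Shikimate is present, so QilX is inactive.
With no repressor bound, *zorJ* is transcribed.
So ZorJ is produced and active.
No repressor is bound and ZorJ is active, so *lomE* is transcribed.
So LomE is produced and active.
Ornithine is absent, so PurG is active.
VelA is produced constitutively and is active.
With repressor PurG bound, *cilY* is not transcribed.
So CilY is not produced.
No repressor is bound and LomE is active, so *yilJ* is transcribed.
So YilJ is produced and active.
c-di-GMP is present, so JovQ is inactive.
No repressor is bound and JovH and YilJ are active, so *morS* is transcribed.

ON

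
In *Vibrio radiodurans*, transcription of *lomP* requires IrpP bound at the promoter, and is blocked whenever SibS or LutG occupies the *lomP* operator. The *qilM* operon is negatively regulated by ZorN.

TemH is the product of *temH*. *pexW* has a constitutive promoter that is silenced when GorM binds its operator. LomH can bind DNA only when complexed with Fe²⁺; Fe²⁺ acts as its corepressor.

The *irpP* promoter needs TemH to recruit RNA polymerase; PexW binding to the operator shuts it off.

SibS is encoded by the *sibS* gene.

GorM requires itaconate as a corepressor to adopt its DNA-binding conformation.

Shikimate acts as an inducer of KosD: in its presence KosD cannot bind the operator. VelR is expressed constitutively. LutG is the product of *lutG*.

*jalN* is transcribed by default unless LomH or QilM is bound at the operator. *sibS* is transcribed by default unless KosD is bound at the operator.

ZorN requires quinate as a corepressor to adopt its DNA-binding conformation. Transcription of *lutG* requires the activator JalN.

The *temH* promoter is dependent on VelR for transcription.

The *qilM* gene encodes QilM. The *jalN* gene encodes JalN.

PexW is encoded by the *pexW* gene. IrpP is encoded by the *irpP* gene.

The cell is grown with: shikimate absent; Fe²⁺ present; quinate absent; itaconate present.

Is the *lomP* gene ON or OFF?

ON

Shikimate is absent, so KosD is active.
With repressor KosD bound, *sibS* is not transcribed.
So SibS is not produced.
Fe²⁺ is present, so LomH is active.
Quinate is absent, so ZorN is inactive.
With no repressor bound, *qilM* is transcribed.
So QilM is produced and active.
With repressor LomH bound, *jalN* is not transcribed.
So JalN is not produced.
Required activator JalN is absent, so *lutG* is not transcribed.
So LutG is not produced.
VelR is produced constitutively and is active.
No repressor is bound and VelR is active, so *temH* is transcribed.
So TemH is produced and active.
Itaconate is present, so GorM is active.
With repressor GorM bound, *pexW* is not transcribed.
So PexW is not produced.
No repressor is bound and TemH is active, so *irpP* is transcribed.
So IrpP is produced and active.
No repressor is bound and IrpP is active, so *lomP* is transcribed.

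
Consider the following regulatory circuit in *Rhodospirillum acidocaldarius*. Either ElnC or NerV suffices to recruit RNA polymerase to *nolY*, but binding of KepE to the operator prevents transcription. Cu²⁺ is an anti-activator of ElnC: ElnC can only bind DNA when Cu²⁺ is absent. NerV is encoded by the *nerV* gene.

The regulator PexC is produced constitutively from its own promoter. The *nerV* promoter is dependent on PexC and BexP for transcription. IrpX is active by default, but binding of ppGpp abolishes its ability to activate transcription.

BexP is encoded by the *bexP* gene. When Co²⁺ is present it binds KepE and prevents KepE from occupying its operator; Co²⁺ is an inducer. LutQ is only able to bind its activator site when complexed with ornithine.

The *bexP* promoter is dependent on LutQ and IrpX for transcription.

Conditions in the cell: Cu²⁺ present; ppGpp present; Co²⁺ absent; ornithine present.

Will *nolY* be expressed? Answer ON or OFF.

Cu²⁺ is present, so ElnC is inactive.
PexC is produced constitutively and is active.
Ornithine is present, so LutQ is active.
ppGpp is present, so IrpX is inactive.
Required activator IrpX is absent, so *bexP* is not transcribed.
So BexP is not produced.
Required activator BexP is absent, so *nerV* is not transcribed.
So NerV is not produced.
Co²⁺ is absent, so KepE is active.
With repressor KepE bound, *nolY* is not transcribed.

OFF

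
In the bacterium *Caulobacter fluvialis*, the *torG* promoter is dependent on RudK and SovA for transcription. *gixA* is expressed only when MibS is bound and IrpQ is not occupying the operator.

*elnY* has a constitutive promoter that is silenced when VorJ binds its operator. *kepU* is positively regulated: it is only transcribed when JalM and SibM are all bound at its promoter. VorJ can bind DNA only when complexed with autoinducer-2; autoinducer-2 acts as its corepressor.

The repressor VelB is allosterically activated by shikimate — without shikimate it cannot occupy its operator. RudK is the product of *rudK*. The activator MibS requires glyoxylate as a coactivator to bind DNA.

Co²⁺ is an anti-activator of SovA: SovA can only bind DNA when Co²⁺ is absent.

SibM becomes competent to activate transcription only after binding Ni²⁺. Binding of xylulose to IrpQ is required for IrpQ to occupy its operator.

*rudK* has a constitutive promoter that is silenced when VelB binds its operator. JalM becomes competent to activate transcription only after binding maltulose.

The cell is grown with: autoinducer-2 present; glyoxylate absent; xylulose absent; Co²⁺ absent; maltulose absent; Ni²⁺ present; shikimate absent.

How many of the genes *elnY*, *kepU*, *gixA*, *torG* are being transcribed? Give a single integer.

Autoinducer-2 is present, so VorJ is active.
With repressor VorJ bound, *elnY* is not transcribed.
→ *elnY* is OFF.
Maltulose is absent, so JalM is inactive.
Ni²⁺ is present, so SibM is active.
Required activator JalM is absent, so *kepU* is not transcribed.
→ *kepU* is OFF.
Glyoxylate is absent, so MibS is inactive.
Xylulose is absent, so IrpQ is inactive.
Required activator MibS is absent, so *gixA* is not transcribed.
→ *gixA* is OFF.
Shikimate is absent, so VelB is inactive.
With no repressor bound, *rudK* is transcribed.
So RudK is produced and active.
Co²⁺ is absent, so SovA is active.
No repressor is bound and RudK and SovA are active, so *torG* is transcribed.
→ *torG* is ON.
1 of the 4 genes is transcribed.

1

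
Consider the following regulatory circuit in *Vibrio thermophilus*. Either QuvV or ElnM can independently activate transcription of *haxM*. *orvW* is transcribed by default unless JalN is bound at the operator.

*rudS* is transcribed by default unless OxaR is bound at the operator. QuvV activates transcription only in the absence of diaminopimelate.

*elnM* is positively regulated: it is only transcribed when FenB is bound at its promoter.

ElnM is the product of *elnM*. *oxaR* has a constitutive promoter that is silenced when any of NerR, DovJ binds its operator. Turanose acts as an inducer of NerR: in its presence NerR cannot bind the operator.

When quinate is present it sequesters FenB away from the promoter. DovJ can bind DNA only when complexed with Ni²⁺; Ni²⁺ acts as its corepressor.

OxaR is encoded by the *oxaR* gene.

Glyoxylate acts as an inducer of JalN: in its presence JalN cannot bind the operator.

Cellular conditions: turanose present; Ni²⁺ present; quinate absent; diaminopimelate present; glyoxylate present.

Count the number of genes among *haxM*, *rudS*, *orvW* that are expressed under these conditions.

Diaminopimelate is present, so QuvV is inactive.
Quinate is absent, so FenB is active.
No repressor is bound and FenB is active, so *elnM* is transcribed.
So ElnM is produced and active.
Activator ElnM is present, so *haxM* is transcribed.
→ *haxM* is ON.
Turanose is present, so NerR is inactive.
Ni²⁺ is present, so DovJ is active.
With repressor DovJ bound, *oxaR* is not transcribed.
So OxaR is not produced.
With no repressor bound, *rudS* is transcribed.
→ *rudS* is ON.
Glyoxylate is present, so JalN is inactive.
With no repressor bound, *orvW* is transcribed.
→ *orvW* is ON.
3 of the 3 genes are transcribed.

3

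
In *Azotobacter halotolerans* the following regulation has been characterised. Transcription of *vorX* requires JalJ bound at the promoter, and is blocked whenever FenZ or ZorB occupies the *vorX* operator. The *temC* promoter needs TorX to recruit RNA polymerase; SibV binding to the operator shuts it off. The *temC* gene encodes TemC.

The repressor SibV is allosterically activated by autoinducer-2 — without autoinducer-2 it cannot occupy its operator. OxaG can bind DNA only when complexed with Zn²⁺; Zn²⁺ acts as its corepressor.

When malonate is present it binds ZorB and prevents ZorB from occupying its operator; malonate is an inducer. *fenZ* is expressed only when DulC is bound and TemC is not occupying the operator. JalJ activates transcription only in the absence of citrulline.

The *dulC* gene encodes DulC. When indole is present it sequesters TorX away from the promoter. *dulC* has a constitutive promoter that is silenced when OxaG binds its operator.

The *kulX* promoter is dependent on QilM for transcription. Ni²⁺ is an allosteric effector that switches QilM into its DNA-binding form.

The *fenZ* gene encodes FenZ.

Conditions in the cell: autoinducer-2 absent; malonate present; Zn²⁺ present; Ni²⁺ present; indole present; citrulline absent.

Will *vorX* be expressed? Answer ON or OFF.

Indole is present, so TorX is inactive.
Autoinducer-2 is absent, so SibV is inactive.
Required activator TorX is absent, so *temC* is not transcribed.
So TemC is not produced.
Zn²⁺ is present, so OxaG is active.
With repressor OxaG bound, *dulC* is not transcribed.
So DulC is not produced.
Required activator DulC is absent, so *fenZ* is not transcribed.
So FenZ is not produced.
Malonate is present, so ZorB is inactive.
Citrulline is absent, so JalJ is active.
No repressor is bound and JalJ is active, so *vorX* is transcribed.

ON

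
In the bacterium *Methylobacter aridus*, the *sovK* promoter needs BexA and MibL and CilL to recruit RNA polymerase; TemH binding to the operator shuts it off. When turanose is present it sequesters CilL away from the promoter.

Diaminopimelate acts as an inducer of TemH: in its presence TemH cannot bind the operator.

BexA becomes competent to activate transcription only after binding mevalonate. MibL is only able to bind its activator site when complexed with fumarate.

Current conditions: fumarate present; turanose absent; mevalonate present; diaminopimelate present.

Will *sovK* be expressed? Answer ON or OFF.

Mevalonate is present, so BexA is active.
Fumarate is present, so MibL is active.
Turanose is absent, so CilL is active.
Diaminopimelate is present, so TemH is inactive.
No repressor is bound and BexA and MibL and CilL are active, so *sovK* is transcribed.

ON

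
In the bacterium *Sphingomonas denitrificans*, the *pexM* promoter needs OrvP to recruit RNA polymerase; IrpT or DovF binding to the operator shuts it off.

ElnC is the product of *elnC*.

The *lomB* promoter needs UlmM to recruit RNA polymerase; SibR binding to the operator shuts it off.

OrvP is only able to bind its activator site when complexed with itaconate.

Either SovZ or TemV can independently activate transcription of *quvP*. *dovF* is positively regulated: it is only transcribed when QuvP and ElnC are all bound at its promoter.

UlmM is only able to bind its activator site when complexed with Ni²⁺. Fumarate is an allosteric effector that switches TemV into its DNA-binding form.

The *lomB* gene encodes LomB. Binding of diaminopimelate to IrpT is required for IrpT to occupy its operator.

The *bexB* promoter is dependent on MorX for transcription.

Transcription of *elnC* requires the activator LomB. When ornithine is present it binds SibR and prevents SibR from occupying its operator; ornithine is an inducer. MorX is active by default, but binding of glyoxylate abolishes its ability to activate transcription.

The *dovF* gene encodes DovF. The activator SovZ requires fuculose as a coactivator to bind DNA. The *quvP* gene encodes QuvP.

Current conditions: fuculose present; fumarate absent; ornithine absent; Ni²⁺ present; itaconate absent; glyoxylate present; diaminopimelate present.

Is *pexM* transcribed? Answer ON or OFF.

OFF

Itaconate is absent, so OrvP is inactive.
Diaminopimelate is present, so IrpT is active.
Fuculose is present, so SovZ is active.
Fumarate is absent, so TemV is inactive.
Activator SovZ is present, so *quvP* is transcribed.
So QuvP is produced and active.
Ni²⁺ is present, so UlmM is active.
Ornithine is absent, so SibR is active.
With repressor SibR bound, *lomB* is not transcribed.
So LomB is not produced.
Required activator LomB is absent, so *elnC* is not transcribed.
So ElnC is not produced.
Required activator ElnC is absent, so *dovF* is not transcribed.
So DovF is not produced.
With repressor IrpT bound, *pexM* is not transcribed.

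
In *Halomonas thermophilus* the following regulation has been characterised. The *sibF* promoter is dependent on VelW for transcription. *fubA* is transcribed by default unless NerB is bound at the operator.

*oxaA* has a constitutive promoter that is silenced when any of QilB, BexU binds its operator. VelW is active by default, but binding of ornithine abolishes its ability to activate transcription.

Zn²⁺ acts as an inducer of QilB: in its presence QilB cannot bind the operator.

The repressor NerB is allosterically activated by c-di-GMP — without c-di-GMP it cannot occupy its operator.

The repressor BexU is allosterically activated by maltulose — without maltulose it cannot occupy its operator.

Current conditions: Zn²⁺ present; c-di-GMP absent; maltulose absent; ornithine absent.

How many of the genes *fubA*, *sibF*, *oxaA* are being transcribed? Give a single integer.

3

c-di-GMP is absent, so NerB is inactive.
With no repressor bound, *fubA* is transcribed.
→ *fubA* is ON.
Ornithine is absent, so VelW is active.
No repressor is bound and VelW is active, so *sibF* is transcribed.
→ *sibF* is ON.
Zn²⁺ is present, so QilB is inactive.
Maltulose is absent, so BexU is inactive.
With no repressor bound, *oxaA* is transcribed.
→ *oxaA* is ON.
3 of the 3 genes are transcribed.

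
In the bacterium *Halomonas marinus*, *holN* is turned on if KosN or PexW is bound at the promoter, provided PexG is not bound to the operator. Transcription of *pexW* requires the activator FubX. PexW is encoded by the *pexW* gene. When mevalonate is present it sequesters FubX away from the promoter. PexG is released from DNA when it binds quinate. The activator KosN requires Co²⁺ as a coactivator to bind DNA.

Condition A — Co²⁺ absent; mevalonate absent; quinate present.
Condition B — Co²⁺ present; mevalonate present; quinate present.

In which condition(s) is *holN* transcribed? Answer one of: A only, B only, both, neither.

Condition A:
Co²⁺ is absent, so KosN is inactive.
Mevalonate is absent, so FubX is active.
No repressor is bound and FubX is active, so *pexW* is transcribed.
So PexW is produced and active.
Quinate is present, so PexG is inactive.
Activator PexW is present, so *holN* is transcribed.
→ *holN* is ON in A.
Condition B:
Co²⁺ is present, so KosN is active.
Mevalonate is present, so FubX is inactive.
Required activator FubX is absent, so *pexW* is not transcribed.
So PexW is not produced.
Quinate is present, so PexG is inactive.
Activator KosN is present, so *holN* is transcribed.
→ *holN* is ON in B.

both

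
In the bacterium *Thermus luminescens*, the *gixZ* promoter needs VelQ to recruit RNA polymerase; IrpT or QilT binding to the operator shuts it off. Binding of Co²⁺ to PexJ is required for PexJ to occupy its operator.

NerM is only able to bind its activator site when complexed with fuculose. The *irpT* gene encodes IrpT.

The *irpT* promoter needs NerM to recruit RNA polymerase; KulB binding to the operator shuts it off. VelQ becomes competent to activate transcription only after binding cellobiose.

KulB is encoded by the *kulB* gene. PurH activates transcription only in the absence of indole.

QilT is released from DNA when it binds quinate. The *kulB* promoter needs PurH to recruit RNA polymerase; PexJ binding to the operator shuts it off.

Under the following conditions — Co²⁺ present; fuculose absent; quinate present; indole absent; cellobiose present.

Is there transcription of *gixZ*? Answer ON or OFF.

ON

Cellobiose is present, so VelQ is active.
Fuculose is absent, so NerM is inactive.
Indole is absent, so PurH is active.
Co²⁺ is present, so PexJ is active.
With repressor PexJ bound, *kulB* is not transcribed.
So KulB is not produced.
Required activator NerM is absent, so *irpT* is not transcribed.
So IrpT is not produced.
Quinate is present, so QilT is inactive.
No repressor is bound and VelQ is active, so *gixZ* is transcribed.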